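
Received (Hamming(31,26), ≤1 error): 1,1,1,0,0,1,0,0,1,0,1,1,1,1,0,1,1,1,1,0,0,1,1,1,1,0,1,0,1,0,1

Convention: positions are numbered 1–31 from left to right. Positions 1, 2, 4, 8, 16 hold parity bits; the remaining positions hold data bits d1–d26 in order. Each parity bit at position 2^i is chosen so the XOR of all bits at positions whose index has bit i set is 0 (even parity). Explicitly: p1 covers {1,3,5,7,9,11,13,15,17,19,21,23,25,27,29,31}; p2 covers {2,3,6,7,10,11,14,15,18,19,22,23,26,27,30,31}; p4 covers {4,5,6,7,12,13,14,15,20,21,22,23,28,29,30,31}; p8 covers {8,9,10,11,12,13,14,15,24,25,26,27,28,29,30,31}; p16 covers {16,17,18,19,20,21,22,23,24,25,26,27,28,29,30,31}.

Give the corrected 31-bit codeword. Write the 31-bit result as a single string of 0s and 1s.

s1 (pos 1,3,5,7,9,11,13,15,17,19,21,23,25,27,29,31): 1⊕1⊕0⊕0⊕1⊕1⊕1⊕0⊕1⊕1⊕0⊕1⊕1⊕1⊕1⊕1 = 0
s2 (pos 2,3,6,7,10,11,14,15,18,19,22,23,26,27,30,31): 1⊕1⊕1⊕0⊕0⊕1⊕1⊕0⊕1⊕1⊕1⊕1⊕0⊕1⊕0⊕1 = 1
s4 (pos 4,5,6,7,12,13,14,15,20,21,22,23,28,29,30,31): 0⊕0⊕1⊕0⊕1⊕1⊕1⊕0⊕0⊕0⊕1⊕1⊕0⊕1⊕0⊕1 = 0
s8 (pos 8,9,10,11,12,13,14,15,24,25,26,27,28,29,30,31): 0⊕1⊕0⊕1⊕1⊕1⊕1⊕0⊕1⊕1⊕0⊕1⊕0⊕1⊕0⊕1 = 0
s16 (pos 16,17,18,19,20,21,22,23,24,25,26,27,28,29,30,31): 1⊕1⊕1⊕1⊕0⊕0⊕1⊕1⊕1⊕1⊕0⊕1⊕0⊕1⊕0⊕1 = 1
Syndrome s16…s1 = 10010 → error at position 18.
Flip position 18: 1110010010111101111001111010101 → 1110010010111101101001111010101

1110010010111101101001111010101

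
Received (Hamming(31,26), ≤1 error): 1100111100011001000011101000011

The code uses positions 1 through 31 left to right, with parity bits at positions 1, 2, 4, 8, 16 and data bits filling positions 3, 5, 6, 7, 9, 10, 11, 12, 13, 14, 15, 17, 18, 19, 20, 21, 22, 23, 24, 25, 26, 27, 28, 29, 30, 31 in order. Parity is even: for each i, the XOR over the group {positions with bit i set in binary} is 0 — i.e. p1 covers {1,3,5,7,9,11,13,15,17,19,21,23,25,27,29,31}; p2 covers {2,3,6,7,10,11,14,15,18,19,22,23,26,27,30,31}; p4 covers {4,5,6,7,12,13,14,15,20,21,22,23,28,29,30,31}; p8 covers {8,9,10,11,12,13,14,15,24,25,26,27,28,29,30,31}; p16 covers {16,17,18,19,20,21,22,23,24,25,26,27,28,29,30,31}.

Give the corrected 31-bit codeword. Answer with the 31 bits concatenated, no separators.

s1 (pos 1,3,5,7,9,11,13,15,17,19,21,23,25,27,29,31): 1⊕0⊕1⊕1⊕0⊕0⊕1⊕0⊕0⊕0⊕1⊕1⊕1⊕0⊕0⊕1 = 0
s2 (pos 2,3,6,7,10,11,14,15,18,19,22,23,26,27,30,31): 1⊕0⊕1⊕1⊕0⊕0⊕0⊕0⊕0⊕0⊕1⊕1⊕0⊕0⊕1⊕1 = 1
s4 (pos 4,5,6,7,12,13,14,15,20,21,22,23,28,29,30,31): 0⊕1⊕1⊕1⊕1⊕1⊕0⊕0⊕0⊕1⊕1⊕1⊕0⊕0⊕1⊕1 = 0
s8 (pos 8,9,10,11,12,13,14,15,24,25,26,27,28,29,30,31): 1⊕0⊕0⊕0⊕1⊕1⊕0⊕0⊕0⊕1⊕0⊕0⊕0⊕0⊕1⊕1 = 0
s16 (pos 16,17,18,19,20,21,22,23,24,25,26,27,28,29,30,31): 1⊕0⊕0⊕0⊕0⊕1⊕1⊕1⊕0⊕1⊕0⊕0⊕0⊕0⊕1⊕1 = 1
Syndrome s16…s1 = 10010 → error at position 18.
Flip position 18: 1100111100011001000011101000011 → 1100111100011001010011101000011

1100111100011001010011101000011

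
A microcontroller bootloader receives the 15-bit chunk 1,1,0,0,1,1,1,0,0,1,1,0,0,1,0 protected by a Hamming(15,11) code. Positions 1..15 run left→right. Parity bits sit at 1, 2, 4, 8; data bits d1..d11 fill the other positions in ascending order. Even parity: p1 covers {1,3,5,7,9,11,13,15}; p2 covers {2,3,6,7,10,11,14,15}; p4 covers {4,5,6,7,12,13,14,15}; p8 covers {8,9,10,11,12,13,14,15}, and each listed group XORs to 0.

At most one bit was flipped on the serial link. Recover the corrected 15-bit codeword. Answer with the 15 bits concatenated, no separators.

110011110110010

s1 (pos 1,3,5,7,9,11,13,15): 1⊕0⊕1⊕1⊕0⊕1⊕0⊕0 = 0
s2 (pos 2,3,6,7,10,11,14,15): 1⊕0⊕1⊕1⊕1⊕1⊕1⊕0 = 0
s4 (pos 4,5,6,7,12,13,14,15): 0⊕1⊕1⊕1⊕0⊕0⊕1⊕0 = 0
s8 (pos 8,9,10,11,12,13,14,15): 0⊕0⊕1⊕1⊕0⊕0⊕1⊕0 = 1
Syndrome s8…s1 = 1000 → error at position 8.
Flip position 8: 110011100110010 → 110011110110010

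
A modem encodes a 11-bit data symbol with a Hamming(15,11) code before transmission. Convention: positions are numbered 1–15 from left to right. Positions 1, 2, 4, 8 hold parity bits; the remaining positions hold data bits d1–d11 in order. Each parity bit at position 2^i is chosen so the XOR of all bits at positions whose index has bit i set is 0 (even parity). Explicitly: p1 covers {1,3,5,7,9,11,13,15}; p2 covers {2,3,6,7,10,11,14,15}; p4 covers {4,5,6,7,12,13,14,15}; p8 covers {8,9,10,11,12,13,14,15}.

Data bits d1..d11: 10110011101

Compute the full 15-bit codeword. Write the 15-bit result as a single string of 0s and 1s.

Place data at non-parity positions: p1 p2 1 p4 0 1 1 p8 0 0 1 1 1 0 1
p1 (pos 1,3,5,7,9,11,13,15): XOR of data positions = 1⊕0⊕1⊕0⊕1⊕1⊕1 = 1
p2 (pos 2,3,6,7,10,11,14,15): XOR of data positions = 1⊕1⊕1⊕0⊕1⊕0⊕1 = 1
p4 (pos 4,5,6,7,12,13,14,15): XOR of data positions = 0⊕1⊕1⊕1⊕1⊕0⊕1 = 1
p8 (pos 8,9,10,11,12,13,14,15): XOR of data positions = 0⊕0⊕1⊕1⊕1⊕0⊕1 = 0
Codeword: 111101100011101

111101100011101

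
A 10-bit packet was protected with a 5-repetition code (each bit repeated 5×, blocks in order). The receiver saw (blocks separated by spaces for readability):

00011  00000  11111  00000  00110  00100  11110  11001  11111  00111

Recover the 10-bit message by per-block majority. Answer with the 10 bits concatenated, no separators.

0010001111

Block 1 (00011): 2 ones → 0
Block 2 (00000): 0 ones → 0
Block 3 (11111): 5 ones → 1
Block 4 (00000): 0 ones → 0
Block 5 (00110): 2 ones → 0
Block 6 (00100): 1 one → 0
Block 7 (11110): 4 ones → 1
Block 8 (11001): 3 ones → 1
Block 9 (11111): 5 ones → 1
Block 10 (00111): 3 ones → 1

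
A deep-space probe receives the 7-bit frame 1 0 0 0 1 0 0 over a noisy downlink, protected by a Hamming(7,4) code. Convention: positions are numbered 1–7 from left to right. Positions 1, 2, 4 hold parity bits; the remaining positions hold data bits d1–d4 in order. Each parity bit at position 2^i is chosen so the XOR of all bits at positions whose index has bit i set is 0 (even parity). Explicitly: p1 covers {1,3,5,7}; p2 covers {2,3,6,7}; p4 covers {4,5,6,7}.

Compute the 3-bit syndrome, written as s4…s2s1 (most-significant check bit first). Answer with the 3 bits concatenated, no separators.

s1 (pos 1,3,5,7): 1⊕0⊕1⊕0 = 0
s2 (pos 2,3,6,7): 0⊕0⊕0⊕0 = 0
s4 (pos 4,5,6,7): 0⊕1⊕0⊕0 = 1
Syndrome s4…s1 = 100 → error at position 4.

100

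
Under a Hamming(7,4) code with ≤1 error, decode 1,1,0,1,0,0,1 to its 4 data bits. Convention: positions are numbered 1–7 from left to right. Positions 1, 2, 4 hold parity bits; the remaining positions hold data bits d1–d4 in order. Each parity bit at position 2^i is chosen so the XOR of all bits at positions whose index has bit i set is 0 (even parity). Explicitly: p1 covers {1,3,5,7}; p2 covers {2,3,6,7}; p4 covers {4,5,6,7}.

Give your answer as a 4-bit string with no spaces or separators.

s1 (pos 1,3,5,7): 1⊕0⊕0⊕1 = 0
s2 (pos 2,3,6,7): 1⊕0⊕0⊕1 = 0
s4 (pos 4,5,6,7): 1⊕0⊕0⊕1 = 0
Syndrome s4…s1 = 000 → no error.
Read data bits from positions 3,5,6,7: 0001

0001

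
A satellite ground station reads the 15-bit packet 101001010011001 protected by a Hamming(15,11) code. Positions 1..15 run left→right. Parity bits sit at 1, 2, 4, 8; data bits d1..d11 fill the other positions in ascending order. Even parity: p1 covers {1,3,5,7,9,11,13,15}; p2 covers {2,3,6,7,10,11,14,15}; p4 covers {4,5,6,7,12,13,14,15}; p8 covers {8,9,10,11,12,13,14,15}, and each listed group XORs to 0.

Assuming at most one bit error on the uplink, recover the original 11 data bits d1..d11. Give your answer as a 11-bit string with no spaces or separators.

10100011001

s1 (pos 1,3,5,7,9,11,13,15): 1⊕1⊕0⊕0⊕0⊕1⊕0⊕1 = 0
s2 (pos 2,3,6,7,10,11,14,15): 0⊕1⊕1⊕0⊕0⊕1⊕0⊕1 = 0
s4 (pos 4,5,6,7,12,13,14,15): 0⊕0⊕1⊕0⊕1⊕0⊕0⊕1 = 1
s8 (pos 8,9,10,11,12,13,14,15): 1⊕0⊕0⊕1⊕1⊕0⊕0⊕1 = 0
Syndrome s8…s1 = 0100 → error at position 4.
Flip position 4: 101001010011001 → 101101010011001
Read data bits from positions 3,5,6,7,9,10,11,12,13,14,15: 10100011001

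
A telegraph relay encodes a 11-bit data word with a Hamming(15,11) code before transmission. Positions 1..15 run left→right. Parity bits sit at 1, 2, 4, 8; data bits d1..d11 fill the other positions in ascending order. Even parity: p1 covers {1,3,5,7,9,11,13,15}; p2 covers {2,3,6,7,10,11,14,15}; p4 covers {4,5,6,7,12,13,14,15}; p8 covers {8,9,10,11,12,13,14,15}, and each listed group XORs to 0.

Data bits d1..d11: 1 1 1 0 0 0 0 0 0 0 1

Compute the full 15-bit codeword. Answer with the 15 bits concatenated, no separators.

Place data at non-parity positions: p1 p2 1 p4 1 1 0 p8 0 0 0 0 0 0 1
p1 (pos 1,3,5,7,9,11,13,15): XOR of data positions = 1⊕1⊕0⊕0⊕0⊕0⊕1 = 1
p2 (pos 2,3,6,7,10,11,14,15): XOR of data positions = 1⊕1⊕0⊕0⊕0⊕0⊕1 = 1
p4 (pos 4,5,6,7,12,13,14,15): XOR of data positions = 1⊕1⊕0⊕0⊕0⊕0⊕1 = 1
p8 (pos 8,9,10,11,12,13,14,15): XOR of data positions = 0⊕0⊕0⊕0⊕0⊕0⊕1 = 1
Codeword: 111111010000001

111111010000001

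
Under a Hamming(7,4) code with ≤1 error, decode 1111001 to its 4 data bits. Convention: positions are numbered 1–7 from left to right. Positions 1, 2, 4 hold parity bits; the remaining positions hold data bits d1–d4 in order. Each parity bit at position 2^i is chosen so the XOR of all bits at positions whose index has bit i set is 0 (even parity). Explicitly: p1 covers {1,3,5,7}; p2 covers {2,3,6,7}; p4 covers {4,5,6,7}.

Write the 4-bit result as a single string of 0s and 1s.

s1 (pos 1,3,5,7): 1⊕1⊕0⊕1 = 1
s2 (pos 2,3,6,7): 1⊕1⊕0⊕1 = 1
s4 (pos 4,5,6,7): 1⊕0⊕0⊕1 = 0
Syndrome s4…s1 = 011 → error at position 3.
Flip position 3: 1111001 → 1101001
Read data bits from positions 3,5,6,7: 0001

0001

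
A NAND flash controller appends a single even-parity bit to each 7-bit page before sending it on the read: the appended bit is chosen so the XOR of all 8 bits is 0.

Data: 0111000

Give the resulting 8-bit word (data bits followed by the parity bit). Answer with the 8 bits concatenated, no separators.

XOR of the 7 data bits: 0⊕1⊕1⊕1⊕0⊕0⊕0 = 1
Parity bit = 1 (so all 8 bits XOR to 0).

01110001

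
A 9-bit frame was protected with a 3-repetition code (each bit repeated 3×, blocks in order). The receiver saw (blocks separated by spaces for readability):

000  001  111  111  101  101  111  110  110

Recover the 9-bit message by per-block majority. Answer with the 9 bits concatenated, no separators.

001111111

Block 1 (000): 0 ones → 0
Block 2 (001): 1 one → 0
Block 3 (111): 3 ones → 1
Block 4 (111): 3 ones → 1
Block 5 (101): 2 ones → 1
Block 6 (101): 2 ones → 1
Block 7 (111): 3 ones → 1
Block 8 (110): 2 ones → 1
Block 9 (110): 2 ones → 1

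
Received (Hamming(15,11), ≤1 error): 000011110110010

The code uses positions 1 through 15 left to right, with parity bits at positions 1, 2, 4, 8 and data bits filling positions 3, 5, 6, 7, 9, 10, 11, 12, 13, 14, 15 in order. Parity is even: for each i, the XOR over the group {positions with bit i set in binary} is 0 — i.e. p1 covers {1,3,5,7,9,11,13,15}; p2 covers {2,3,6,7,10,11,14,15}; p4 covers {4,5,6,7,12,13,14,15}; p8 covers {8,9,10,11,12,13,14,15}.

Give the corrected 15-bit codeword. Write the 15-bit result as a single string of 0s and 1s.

001011110110010

s1 (pos 1,3,5,7,9,11,13,15): 0⊕0⊕1⊕1⊕0⊕1⊕0⊕0 = 1
s2 (pos 2,3,6,7,10,11,14,15): 0⊕0⊕1⊕1⊕1⊕1⊕1⊕0 = 1
s4 (pos 4,5,6,7,12,13,14,15): 0⊕1⊕1⊕1⊕0⊕0⊕1⊕0 = 0
s8 (pos 8,9,10,11,12,13,14,15): 1⊕0⊕1⊕1⊕0⊕0⊕1⊕0 = 0
Syndrome s8…s1 = 0011 → error at position 3.
Flip position 3: 000011110110010 → 001011110110010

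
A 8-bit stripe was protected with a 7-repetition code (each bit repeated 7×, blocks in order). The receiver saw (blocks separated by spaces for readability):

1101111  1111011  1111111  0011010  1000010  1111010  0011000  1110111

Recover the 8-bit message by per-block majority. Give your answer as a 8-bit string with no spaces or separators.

11100101

Block 1 (1101111): 6 ones → 1
Block 2 (1111011): 6 ones → 1
Block 3 (1111111): 7 ones → 1
Block 4 (0011010): 3 ones → 0
Block 5 (1000010): 2 ones → 0
Block 6 (1111010): 5 ones → 1
Block 7 (0011000): 2 ones → 0
Block 8 (1110111): 6 ones → 1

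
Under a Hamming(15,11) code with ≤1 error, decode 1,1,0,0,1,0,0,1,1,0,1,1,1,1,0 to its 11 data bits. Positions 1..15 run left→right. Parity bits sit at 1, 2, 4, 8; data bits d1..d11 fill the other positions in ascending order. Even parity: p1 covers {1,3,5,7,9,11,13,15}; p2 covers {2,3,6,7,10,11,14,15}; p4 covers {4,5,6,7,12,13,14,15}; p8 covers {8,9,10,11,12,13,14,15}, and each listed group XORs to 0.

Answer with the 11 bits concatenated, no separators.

11001011110

s1 (pos 1,3,5,7,9,11,13,15): 1⊕0⊕1⊕0⊕1⊕1⊕1⊕0 = 1
s2 (pos 2,3,6,7,10,11,14,15): 1⊕0⊕0⊕0⊕0⊕1⊕1⊕0 = 1
s4 (pos 4,5,6,7,12,13,14,15): 0⊕1⊕0⊕0⊕1⊕1⊕1⊕0 = 0
s8 (pos 8,9,10,11,12,13,14,15): 1⊕1⊕0⊕1⊕1⊕1⊕1⊕0 = 0
Syndrome s8…s1 = 0011 → error at position 3.
Flip position 3: 110010011011110 → 111010011011110
Read data bits from positions 3,5,6,7,9,10,11,12,13,14,15: 11001011110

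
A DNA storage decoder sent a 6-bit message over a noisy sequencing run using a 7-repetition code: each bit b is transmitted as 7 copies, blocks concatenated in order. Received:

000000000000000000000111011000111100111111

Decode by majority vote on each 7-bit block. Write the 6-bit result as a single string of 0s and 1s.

Block 1 (0000000): 0 ones → 0
Block 2 (0000000): 0 ones → 0
Block 3 (0000000): 0 ones → 0
Block 4 (1110110): 5 ones → 1
Block 5 (0011110): 4 ones → 1
Block 6 (0111111): 6 ones → 1

000111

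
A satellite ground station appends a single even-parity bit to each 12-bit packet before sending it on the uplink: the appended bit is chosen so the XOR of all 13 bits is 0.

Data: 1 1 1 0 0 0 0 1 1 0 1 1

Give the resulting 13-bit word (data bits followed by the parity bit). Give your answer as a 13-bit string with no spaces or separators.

XOR of the 12 data bits: 1⊕1⊕1⊕0⊕0⊕0⊕0⊕1⊕1⊕0⊕1⊕1 = 1
Parity bit = 1 (so all 13 bits XOR to 0).

1110000110111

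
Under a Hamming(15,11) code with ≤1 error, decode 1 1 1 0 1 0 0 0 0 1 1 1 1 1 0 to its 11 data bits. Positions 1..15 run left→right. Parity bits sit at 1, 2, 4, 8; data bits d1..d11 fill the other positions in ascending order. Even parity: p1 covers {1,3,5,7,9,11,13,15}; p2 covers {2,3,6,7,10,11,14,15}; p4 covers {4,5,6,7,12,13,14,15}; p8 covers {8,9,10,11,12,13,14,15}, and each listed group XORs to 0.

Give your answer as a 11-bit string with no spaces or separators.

s1 (pos 1,3,5,7,9,11,13,15): 1⊕1⊕1⊕0⊕0⊕1⊕1⊕0 = 1
s2 (pos 2,3,6,7,10,11,14,15): 1⊕1⊕0⊕0⊕1⊕1⊕1⊕0 = 1
s4 (pos 4,5,6,7,12,13,14,15): 0⊕1⊕0⊕0⊕1⊕1⊕1⊕0 = 0
s8 (pos 8,9,10,11,12,13,14,15): 0⊕0⊕1⊕1⊕1⊕1⊕1⊕0 = 1
Syndrome s8…s1 = 1011 → error at position 11.
Flip position 11: 111010000111110 → 111010000101110
Read data bits from positions 3,5,6,7,9,10,11,12,13,14,15: 11000101110

11000101110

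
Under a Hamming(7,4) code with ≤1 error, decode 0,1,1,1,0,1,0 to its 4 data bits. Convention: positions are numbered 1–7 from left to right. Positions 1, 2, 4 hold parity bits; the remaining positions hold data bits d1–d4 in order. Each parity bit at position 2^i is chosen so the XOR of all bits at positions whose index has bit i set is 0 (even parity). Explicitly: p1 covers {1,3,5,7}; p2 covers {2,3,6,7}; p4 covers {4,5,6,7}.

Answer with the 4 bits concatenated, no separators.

0010

s1 (pos 1,3,5,7): 0⊕1⊕0⊕0 = 1
s2 (pos 2,3,6,7): 1⊕1⊕1⊕0 = 1
s4 (pos 4,5,6,7): 1⊕0⊕1⊕0 = 0
Syndrome s4…s1 = 011 → error at position 3.
Flip position 3: 0111010 → 0101010
Read data bits from positions 3,5,6,7: 0010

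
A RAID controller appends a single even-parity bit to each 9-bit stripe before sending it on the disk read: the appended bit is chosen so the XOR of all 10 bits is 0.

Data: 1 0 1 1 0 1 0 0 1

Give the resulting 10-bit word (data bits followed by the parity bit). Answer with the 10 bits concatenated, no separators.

1011010011

XOR of the 9 data bits: 1⊕0⊕1⊕1⊕0⊕1⊕0⊕0⊕1 = 1
Parity bit = 1 (so all 10 bits XOR to 0).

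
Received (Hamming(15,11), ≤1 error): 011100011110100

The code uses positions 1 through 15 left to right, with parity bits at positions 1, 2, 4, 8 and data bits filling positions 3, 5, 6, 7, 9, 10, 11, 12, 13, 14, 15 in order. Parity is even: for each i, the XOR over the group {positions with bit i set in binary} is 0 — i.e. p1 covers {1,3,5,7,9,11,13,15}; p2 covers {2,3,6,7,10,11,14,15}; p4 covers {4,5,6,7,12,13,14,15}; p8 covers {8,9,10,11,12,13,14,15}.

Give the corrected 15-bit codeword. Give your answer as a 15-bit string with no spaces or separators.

s1 (pos 1,3,5,7,9,11,13,15): 0⊕1⊕0⊕0⊕1⊕1⊕1⊕0 = 0
s2 (pos 2,3,6,7,10,11,14,15): 1⊕1⊕0⊕0⊕1⊕1⊕0⊕0 = 0
s4 (pos 4,5,6,7,12,13,14,15): 1⊕0⊕0⊕0⊕0⊕1⊕0⊕0 = 0
s8 (pos 8,9,10,11,12,13,14,15): 1⊕1⊕1⊕1⊕0⊕1⊕0⊕0 = 1
Syndrome s8…s1 = 1000 → error at position 8.
Flip position 8: 011100011110100 → 011100001110100

011100001110100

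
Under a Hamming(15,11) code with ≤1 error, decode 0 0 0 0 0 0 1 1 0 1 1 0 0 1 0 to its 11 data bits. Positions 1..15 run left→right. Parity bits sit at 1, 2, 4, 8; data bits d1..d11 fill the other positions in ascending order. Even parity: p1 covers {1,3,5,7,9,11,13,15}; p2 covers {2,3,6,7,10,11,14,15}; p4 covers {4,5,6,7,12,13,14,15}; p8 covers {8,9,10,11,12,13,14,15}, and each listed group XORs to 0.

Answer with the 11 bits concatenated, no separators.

s1 (pos 1,3,5,7,9,11,13,15): 0⊕0⊕0⊕1⊕0⊕1⊕0⊕0 = 0
s2 (pos 2,3,6,7,10,11,14,15): 0⊕0⊕0⊕1⊕1⊕1⊕1⊕0 = 0
s4 (pos 4,5,6,7,12,13,14,15): 0⊕0⊕0⊕1⊕0⊕0⊕1⊕0 = 0
s8 (pos 8,9,10,11,12,13,14,15): 1⊕0⊕1⊕1⊕0⊕0⊕1⊕0 = 0
Syndrome s8…s1 = 0000 → no error.
Read data bits from positions 3,5,6,7,9,10,11,12,13,14,15: 00010110010

00010110010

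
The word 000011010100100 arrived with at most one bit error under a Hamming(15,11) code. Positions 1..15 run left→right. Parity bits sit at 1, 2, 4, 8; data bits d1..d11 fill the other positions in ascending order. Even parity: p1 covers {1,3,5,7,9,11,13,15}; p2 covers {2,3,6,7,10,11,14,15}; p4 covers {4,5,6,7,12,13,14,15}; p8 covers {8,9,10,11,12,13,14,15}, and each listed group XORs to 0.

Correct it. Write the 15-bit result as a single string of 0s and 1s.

000011010101100

s1 (pos 1,3,5,7,9,11,13,15): 0⊕0⊕1⊕0⊕0⊕0⊕1⊕0 = 0
s2 (pos 2,3,6,7,10,11,14,15): 0⊕0⊕1⊕0⊕1⊕0⊕0⊕0 = 0
s4 (pos 4,5,6,7,12,13,14,15): 0⊕1⊕1⊕0⊕0⊕1⊕0⊕0 = 1
s8 (pos 8,9,10,11,12,13,14,15): 1⊕0⊕1⊕0⊕0⊕1⊕0⊕0 = 1
Syndrome s8…s1 = 1100 → error at position 12.
Flip position 12: 000011010100100 → 000011010101100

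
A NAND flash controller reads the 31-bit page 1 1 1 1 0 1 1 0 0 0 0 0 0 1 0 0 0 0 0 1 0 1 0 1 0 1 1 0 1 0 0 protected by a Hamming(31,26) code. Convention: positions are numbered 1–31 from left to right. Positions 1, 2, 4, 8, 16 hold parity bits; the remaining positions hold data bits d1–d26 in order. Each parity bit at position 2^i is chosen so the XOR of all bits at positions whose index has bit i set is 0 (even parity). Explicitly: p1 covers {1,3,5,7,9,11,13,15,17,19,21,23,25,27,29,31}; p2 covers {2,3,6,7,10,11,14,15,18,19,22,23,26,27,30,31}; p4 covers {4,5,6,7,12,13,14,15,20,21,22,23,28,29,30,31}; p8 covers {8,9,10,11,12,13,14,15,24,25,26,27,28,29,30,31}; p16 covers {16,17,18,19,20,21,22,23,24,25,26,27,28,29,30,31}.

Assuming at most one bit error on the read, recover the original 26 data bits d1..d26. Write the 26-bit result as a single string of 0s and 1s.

10110000110000101010110100

s1 (pos 1,3,5,7,9,11,13,15,17,19,21,23,25,27,29,31): 1⊕1⊕0⊕1⊕0⊕0⊕0⊕0⊕0⊕0⊕0⊕0⊕0⊕1⊕1⊕0 = 1
s2 (pos 2,3,6,7,10,11,14,15,18,19,22,23,26,27,30,31): 1⊕1⊕1⊕1⊕0⊕0⊕1⊕0⊕0⊕0⊕1⊕0⊕1⊕1⊕0⊕0 = 0
s4 (pos 4,5,6,7,12,13,14,15,20,21,22,23,28,29,30,31): 1⊕0⊕1⊕1⊕0⊕0⊕1⊕0⊕1⊕0⊕1⊕0⊕0⊕1⊕0⊕0 = 1
s8 (pos 8,9,10,11,12,13,14,15,24,25,26,27,28,29,30,31): 0⊕0⊕0⊕0⊕0⊕0⊕1⊕0⊕1⊕0⊕1⊕1⊕0⊕1⊕0⊕0 = 1
s16 (pos 16,17,18,19,20,21,22,23,24,25,26,27,28,29,30,31): 0⊕0⊕0⊕0⊕1⊕0⊕1⊕0⊕1⊕0⊕1⊕1⊕0⊕1⊕0⊕0 = 0
Syndrome s16…s1 = 01101 → error at position 13.
Flip position 13: 1111011000000100000101010110100 → 1111011000001100000101010110100
Read data bits from positions 3,5,6,7,9,10,11,12,13,14,15,17,18,19,20,21,22,23,24,25,26,27,28,29,30,31: 10110000110000101010110100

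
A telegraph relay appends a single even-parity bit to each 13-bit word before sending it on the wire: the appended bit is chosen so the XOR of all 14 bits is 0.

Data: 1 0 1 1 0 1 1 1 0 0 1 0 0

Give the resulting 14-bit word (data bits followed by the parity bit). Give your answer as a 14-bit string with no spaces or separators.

10110111001001

XOR of the 13 data bits: 1⊕0⊕1⊕1⊕0⊕1⊕1⊕1⊕0⊕0⊕1⊕0⊕0 = 1
Parity bit = 1 (so all 14 bits XOR to 0).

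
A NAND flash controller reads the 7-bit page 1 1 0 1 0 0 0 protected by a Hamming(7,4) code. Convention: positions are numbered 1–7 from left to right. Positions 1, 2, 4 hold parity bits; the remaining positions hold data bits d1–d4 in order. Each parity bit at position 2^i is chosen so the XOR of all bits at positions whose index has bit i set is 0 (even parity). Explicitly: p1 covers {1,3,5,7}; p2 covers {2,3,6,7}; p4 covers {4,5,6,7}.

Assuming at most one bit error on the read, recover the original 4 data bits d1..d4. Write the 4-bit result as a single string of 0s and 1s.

0001

s1 (pos 1,3,5,7): 1⊕0⊕0⊕0 = 1
s2 (pos 2,3,6,7): 1⊕0⊕0⊕0 = 1
s4 (pos 4,5,6,7): 1⊕0⊕0⊕0 = 1
Syndrome s4…s1 = 111 → error at position 7.
Flip position 7: 1101000 → 1101001
Read data bits from positions 3,5,6,7: 0001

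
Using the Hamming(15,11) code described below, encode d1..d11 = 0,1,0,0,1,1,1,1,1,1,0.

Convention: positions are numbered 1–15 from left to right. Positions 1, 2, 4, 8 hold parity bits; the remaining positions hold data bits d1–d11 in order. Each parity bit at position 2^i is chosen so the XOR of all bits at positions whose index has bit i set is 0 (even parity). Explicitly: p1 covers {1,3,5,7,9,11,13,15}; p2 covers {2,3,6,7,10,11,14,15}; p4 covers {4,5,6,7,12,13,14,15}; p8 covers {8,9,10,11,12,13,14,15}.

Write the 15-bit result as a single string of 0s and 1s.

Place data at non-parity positions: p1 p2 0 p4 1 0 0 p8 1 1 1 1 1 1 0
p1 (pos 1,3,5,7,9,11,13,15): XOR of data positions = 0⊕1⊕0⊕1⊕1⊕1⊕0 = 0
p2 (pos 2,3,6,7,10,11,14,15): XOR of data positions = 0⊕0⊕0⊕1⊕1⊕1⊕0 = 1
p4 (pos 4,5,6,7,12,13,14,15): XOR of data positions = 1⊕0⊕0⊕1⊕1⊕1⊕0 = 0
p8 (pos 8,9,10,11,12,13,14,15): XOR of data positions = 1⊕1⊕1⊕1⊕1⊕1⊕0 = 0
Codeword: 010010001111110

010010001111110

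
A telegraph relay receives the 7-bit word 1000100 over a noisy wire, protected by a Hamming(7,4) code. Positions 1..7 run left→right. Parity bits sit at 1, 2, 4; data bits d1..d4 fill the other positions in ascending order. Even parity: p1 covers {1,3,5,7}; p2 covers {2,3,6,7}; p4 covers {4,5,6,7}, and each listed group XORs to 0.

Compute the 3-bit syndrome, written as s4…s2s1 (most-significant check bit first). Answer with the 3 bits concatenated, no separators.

s1 (pos 1,3,5,7): 1⊕0⊕1⊕0 = 0
s2 (pos 2,3,6,7): 0⊕0⊕0⊕0 = 0
s4 (pos 4,5,6,7): 0⊕1⊕0⊕0 = 1
Syndrome s4…s1 = 100 → error at position 4.

100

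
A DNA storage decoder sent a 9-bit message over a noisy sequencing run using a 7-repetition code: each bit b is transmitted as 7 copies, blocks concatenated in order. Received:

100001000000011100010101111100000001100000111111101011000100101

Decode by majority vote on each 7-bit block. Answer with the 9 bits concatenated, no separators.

Block 1 (1000010): 2 ones → 0
Block 2 (0000001): 1 one → 0
Block 3 (1100010): 3 ones → 0
Block 4 (1011111): 6 ones → 1
Block 5 (0000000): 0 ones → 0
Block 6 (1100000): 2 ones → 0
Block 7 (1111111): 7 ones → 1
Block 8 (0101100): 3 ones → 0
Block 9 (0100101): 3 ones → 0

000100100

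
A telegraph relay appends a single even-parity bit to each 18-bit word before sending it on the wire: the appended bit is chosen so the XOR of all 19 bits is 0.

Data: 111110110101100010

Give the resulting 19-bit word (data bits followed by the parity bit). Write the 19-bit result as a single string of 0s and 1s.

1111101101011000101

XOR of the 18 data bits: 1⊕1⊕1⊕1⊕1⊕0⊕1⊕1⊕0⊕1⊕0⊕1⊕1⊕0⊕0⊕0⊕1⊕0 = 1
Parity bit = 1 (so all 19 bits XOR to 0).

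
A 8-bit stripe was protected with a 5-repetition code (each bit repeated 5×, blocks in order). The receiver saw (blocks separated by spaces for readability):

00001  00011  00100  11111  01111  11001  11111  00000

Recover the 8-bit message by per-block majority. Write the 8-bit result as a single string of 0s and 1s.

Block 1 (00001): 1 one → 0
Block 2 (00011): 2 ones → 0
Block 3 (00100): 1 one → 0
Block 4 (11111): 5 ones → 1
Block 5 (01111): 4 ones → 1
Block 6 (11001): 3 ones → 1
Block 7 (11111): 5 ones → 1
Block 8 (00000): 0 ones → 0

00011110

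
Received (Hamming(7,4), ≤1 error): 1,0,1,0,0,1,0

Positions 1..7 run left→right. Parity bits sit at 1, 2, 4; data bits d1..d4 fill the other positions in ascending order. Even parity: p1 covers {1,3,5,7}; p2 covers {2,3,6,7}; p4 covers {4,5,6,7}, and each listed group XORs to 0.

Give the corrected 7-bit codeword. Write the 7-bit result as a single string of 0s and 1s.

s1 (pos 1,3,5,7): 1⊕1⊕0⊕0 = 0
s2 (pos 2,3,6,7): 0⊕1⊕1⊕0 = 0
s4 (pos 4,5,6,7): 0⊕0⊕1⊕0 = 1
Syndrome s4…s1 = 100 → error at position 4.
Flip position 4: 1010010 → 1011010

1011010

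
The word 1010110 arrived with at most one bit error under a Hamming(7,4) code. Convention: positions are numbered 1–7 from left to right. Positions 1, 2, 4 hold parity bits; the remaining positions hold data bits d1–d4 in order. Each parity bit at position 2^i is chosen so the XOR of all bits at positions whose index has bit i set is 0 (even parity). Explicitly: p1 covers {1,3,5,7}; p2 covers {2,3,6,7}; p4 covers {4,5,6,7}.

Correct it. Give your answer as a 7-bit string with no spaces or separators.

s1 (pos 1,3,5,7): 1⊕1⊕1⊕0 = 1
s2 (pos 2,3,6,7): 0⊕1⊕1⊕0 = 0
s4 (pos 4,5,6,7): 0⊕1⊕1⊕0 = 0
Syndrome s4…s1 = 001 → error at position 1.
Flip position 1: 1010110 → 0010110

0010110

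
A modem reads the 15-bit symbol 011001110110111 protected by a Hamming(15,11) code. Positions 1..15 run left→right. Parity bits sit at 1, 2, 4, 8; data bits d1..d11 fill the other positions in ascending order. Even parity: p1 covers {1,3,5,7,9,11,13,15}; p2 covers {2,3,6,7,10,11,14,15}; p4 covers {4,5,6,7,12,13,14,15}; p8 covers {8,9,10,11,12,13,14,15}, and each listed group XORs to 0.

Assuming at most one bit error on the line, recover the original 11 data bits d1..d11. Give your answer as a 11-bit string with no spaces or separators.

s1 (pos 1,3,5,7,9,11,13,15): 0⊕1⊕0⊕1⊕0⊕1⊕1⊕1 = 1
s2 (pos 2,3,6,7,10,11,14,15): 1⊕1⊕1⊕1⊕1⊕1⊕1⊕1 = 0
s4 (pos 4,5,6,7,12,13,14,15): 0⊕0⊕1⊕1⊕0⊕1⊕1⊕1 = 1
s8 (pos 8,9,10,11,12,13,14,15): 1⊕0⊕1⊕1⊕0⊕1⊕1⊕1 = 0
Syndrome s8…s1 = 0101 → error at position 5.
Flip position 5: 011001110110111 → 011011110110111
Read data bits from positions 3,5,6,7,9,10,11,12,13,14,15: 11110110111

11110110111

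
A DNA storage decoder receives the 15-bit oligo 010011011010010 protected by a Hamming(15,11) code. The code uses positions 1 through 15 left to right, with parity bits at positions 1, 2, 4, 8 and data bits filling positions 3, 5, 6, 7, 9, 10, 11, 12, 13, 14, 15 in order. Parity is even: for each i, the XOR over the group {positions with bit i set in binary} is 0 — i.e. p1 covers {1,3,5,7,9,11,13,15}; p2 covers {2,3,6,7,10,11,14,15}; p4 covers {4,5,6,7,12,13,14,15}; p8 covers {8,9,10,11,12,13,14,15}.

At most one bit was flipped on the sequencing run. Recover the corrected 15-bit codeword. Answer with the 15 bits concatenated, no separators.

s1 (pos 1,3,5,7,9,11,13,15): 0⊕0⊕1⊕0⊕1⊕1⊕0⊕0 = 1
s2 (pos 2,3,6,7,10,11,14,15): 1⊕0⊕1⊕0⊕0⊕1⊕1⊕0 = 0
s4 (pos 4,5,6,7,12,13,14,15): 0⊕1⊕1⊕0⊕0⊕0⊕1⊕0 = 1
s8 (pos 8,9,10,11,12,13,14,15): 1⊕1⊕0⊕1⊕0⊕0⊕1⊕0 = 0
Syndrome s8…s1 = 0101 → error at position 5.
Flip position 5: 010011011010010 → 010001011010010

010001011010010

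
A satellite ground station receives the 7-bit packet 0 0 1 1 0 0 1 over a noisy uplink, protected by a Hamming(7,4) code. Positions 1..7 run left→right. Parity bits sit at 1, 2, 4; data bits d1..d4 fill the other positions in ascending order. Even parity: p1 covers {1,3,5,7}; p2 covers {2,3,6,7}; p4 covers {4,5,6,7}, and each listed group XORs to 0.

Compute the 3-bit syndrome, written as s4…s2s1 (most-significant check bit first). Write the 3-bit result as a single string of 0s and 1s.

s1 (pos 1,3,5,7): 0⊕1⊕0⊕1 = 0
s2 (pos 2,3,6,7): 0⊕1⊕0⊕1 = 0
s4 (pos 4,5,6,7): 1⊕0⊕0⊕1 = 0
Syndrome s4…s1 = 000 → no error.

000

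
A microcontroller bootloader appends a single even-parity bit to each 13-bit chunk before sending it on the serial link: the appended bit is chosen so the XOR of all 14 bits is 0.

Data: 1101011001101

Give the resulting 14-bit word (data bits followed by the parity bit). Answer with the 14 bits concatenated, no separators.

11010110011010

XOR of the 13 data bits: 1⊕1⊕0⊕1⊕0⊕1⊕1⊕0⊕0⊕1⊕1⊕0⊕1 = 0
Parity bit = 0 (so all 14 bits XOR to 0).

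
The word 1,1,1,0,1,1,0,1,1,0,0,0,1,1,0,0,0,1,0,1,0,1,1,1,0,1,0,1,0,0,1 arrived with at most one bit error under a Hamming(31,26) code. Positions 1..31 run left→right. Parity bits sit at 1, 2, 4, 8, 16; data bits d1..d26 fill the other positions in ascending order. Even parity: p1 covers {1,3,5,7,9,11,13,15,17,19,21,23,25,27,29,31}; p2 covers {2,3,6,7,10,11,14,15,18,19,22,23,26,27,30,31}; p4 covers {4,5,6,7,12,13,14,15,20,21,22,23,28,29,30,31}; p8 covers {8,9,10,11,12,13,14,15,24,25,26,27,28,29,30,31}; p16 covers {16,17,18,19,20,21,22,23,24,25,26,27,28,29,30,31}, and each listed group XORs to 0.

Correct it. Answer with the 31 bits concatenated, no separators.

1110111110001100010101110101001

s1 (pos 1,3,5,7,9,11,13,15,17,19,21,23,25,27,29,31): 1⊕1⊕1⊕0⊕1⊕0⊕1⊕0⊕0⊕0⊕0⊕1⊕0⊕0⊕0⊕1 = 1
s2 (pos 2,3,6,7,10,11,14,15,18,19,22,23,26,27,30,31): 1⊕1⊕1⊕0⊕0⊕0⊕1⊕0⊕1⊕0⊕1⊕1⊕1⊕0⊕0⊕1 = 1
s4 (pos 4,5,6,7,12,13,14,15,20,21,22,23,28,29,30,31): 0⊕1⊕1⊕0⊕0⊕1⊕1⊕0⊕1⊕0⊕1⊕1⊕1⊕0⊕0⊕1 = 1
s8 (pos 8,9,10,11,12,13,14,15,24,25,26,27,28,29,30,31): 1⊕1⊕0⊕0⊕0⊕1⊕1⊕0⊕1⊕0⊕1⊕0⊕1⊕0⊕0⊕1 = 0
s16 (pos 16,17,18,19,20,21,22,23,24,25,26,27,28,29,30,31): 0⊕0⊕1⊕0⊕1⊕0⊕1⊕1⊕1⊕0⊕1⊕0⊕1⊕0⊕0⊕1 = 0
Syndrome s16…s1 = 00111 → error at position 7.
Flip position 7: 1110110110001100010101110101001 → 1110111110001100010101110101001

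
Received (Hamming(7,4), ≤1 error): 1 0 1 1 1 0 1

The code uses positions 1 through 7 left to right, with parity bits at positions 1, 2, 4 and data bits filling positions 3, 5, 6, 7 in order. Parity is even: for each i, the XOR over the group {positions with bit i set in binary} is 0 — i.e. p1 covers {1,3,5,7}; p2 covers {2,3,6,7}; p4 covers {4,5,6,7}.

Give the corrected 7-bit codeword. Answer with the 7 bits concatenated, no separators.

s1 (pos 1,3,5,7): 1⊕1⊕1⊕1 = 0
s2 (pos 2,3,6,7): 0⊕1⊕0⊕1 = 0
s4 (pos 4,5,6,7): 1⊕1⊕0⊕1 = 1
Syndrome s4…s1 = 100 → error at position 4.
Flip position 4: 1011101 → 1010101

1010101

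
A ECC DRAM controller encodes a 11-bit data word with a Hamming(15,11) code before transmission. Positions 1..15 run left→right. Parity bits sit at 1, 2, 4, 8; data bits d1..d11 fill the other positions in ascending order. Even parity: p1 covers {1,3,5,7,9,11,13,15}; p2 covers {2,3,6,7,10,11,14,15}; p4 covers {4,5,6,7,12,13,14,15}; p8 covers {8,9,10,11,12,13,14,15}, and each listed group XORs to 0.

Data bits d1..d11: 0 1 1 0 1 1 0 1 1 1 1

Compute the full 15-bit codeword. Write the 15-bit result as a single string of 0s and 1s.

000011001101111

Place data at non-parity positions: p1 p2 0 p4 1 1 0 p8 1 1 0 1 1 1 1
p1 (pos 1,3,5,7,9,11,13,15): XOR of data positions = 0⊕1⊕0⊕1⊕0⊕1⊕1 = 0
p2 (pos 2,3,6,7,10,11,14,15): XOR of data positions = 0⊕1⊕0⊕1⊕0⊕1⊕1 = 0
p4 (pos 4,5,6,7,12,13,14,15): XOR of data positions = 1⊕1⊕0⊕1⊕1⊕1⊕1 = 0
p8 (pos 8,9,10,11,12,13,14,15): XOR of data positions = 1⊕1⊕0⊕1⊕1⊕1⊕1 = 0
Codeword: 000011001101111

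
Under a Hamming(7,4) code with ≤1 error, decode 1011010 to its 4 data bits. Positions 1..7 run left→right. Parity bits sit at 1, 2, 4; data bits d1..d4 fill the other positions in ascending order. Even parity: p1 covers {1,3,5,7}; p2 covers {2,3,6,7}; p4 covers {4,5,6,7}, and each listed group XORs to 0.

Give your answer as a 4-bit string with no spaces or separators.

1010

s1 (pos 1,3,5,7): 1⊕1⊕0⊕0 = 0
s2 (pos 2,3,6,7): 0⊕1⊕1⊕0 = 0
s4 (pos 4,5,6,7): 1⊕0⊕1⊕0 = 0
Syndrome s4…s1 = 000 → no error.
Read data bits from positions 3,5,6,7: 1010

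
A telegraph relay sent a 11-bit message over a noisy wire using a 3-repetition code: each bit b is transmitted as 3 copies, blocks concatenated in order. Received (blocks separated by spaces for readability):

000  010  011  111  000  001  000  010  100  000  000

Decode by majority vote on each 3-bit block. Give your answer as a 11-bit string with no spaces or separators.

Block 1 (000): 0 ones → 0
Block 2 (010): 1 one → 0
Block 3 (011): 2 ones → 1
Block 4 (111): 3 ones → 1
Block 5 (000): 0 ones → 0
Block 6 (001): 1 one → 0
Block 7 (000): 0 ones → 0
Block 8 (010): 1 one → 0
Block 9 (100): 1 one → 0
Block 10 (000): 0 ones → 0
Block 11 (000): 0 ones → 0

00110000000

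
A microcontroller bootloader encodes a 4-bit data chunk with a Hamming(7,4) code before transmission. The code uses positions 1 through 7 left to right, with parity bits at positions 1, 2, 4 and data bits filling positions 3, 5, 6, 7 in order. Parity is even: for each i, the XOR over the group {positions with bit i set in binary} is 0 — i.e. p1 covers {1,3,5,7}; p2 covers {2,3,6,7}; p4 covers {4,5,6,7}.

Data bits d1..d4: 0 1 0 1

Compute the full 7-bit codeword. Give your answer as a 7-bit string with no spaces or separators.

0100101

Place data at non-parity positions: p1 p2 0 p4 1 0 1
p1 (pos 1,3,5,7): XOR of data positions = 0⊕1⊕1 = 0
p2 (pos 2,3,6,7): XOR of data positions = 0⊕0⊕1 = 1
p4 (pos 4,5,6,7): XOR of data positions = 1⊕0⊕1 = 0
Codeword: 0100101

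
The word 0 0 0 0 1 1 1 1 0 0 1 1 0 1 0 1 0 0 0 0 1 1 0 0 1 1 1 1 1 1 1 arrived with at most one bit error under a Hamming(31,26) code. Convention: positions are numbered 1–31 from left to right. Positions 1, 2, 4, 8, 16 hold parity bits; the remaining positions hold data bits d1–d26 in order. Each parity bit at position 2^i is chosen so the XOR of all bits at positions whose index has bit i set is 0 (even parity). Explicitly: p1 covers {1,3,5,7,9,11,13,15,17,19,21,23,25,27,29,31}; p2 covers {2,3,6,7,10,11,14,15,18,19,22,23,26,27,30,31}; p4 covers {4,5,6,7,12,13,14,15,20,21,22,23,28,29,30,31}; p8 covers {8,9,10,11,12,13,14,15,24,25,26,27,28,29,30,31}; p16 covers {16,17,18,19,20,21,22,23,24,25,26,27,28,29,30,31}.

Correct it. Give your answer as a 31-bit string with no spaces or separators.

s1 (pos 1,3,5,7,9,11,13,15,17,19,21,23,25,27,29,31): 0⊕0⊕1⊕1⊕0⊕1⊕0⊕0⊕0⊕0⊕1⊕0⊕1⊕1⊕1⊕1 = 0
s2 (pos 2,3,6,7,10,11,14,15,18,19,22,23,26,27,30,31): 0⊕0⊕1⊕1⊕0⊕1⊕1⊕0⊕0⊕0⊕1⊕0⊕1⊕1⊕1⊕1 = 1
s4 (pos 4,5,6,7,12,13,14,15,20,21,22,23,28,29,30,31): 0⊕1⊕1⊕1⊕1⊕0⊕1⊕0⊕0⊕1⊕1⊕0⊕1⊕1⊕1⊕1 = 1
s8 (pos 8,9,10,11,12,13,14,15,24,25,26,27,28,29,30,31): 1⊕0⊕0⊕1⊕1⊕0⊕1⊕0⊕0⊕1⊕1⊕1⊕1⊕1⊕1⊕1 = 1
s16 (pos 16,17,18,19,20,21,22,23,24,25,26,27,28,29,30,31): 1⊕0⊕0⊕0⊕0⊕1⊕1⊕0⊕0⊕1⊕1⊕1⊕1⊕1⊕1⊕1 = 0
Syndrome s16…s1 = 01110 → error at position 14.
Flip position 14: 0000111100110101000011001111111 → 0000111100110001000011001111111

0000111100110001000011001111111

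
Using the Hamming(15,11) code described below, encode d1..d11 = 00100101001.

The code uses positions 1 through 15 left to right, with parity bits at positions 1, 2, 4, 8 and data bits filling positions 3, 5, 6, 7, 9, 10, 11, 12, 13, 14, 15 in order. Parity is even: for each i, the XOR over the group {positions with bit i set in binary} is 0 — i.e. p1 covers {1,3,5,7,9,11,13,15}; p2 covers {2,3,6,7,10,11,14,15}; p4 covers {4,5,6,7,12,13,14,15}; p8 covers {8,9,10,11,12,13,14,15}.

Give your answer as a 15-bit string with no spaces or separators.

Place data at non-parity positions: p1 p2 0 p4 0 1 0 p8 0 1 0 1 0 0 1
p1 (pos 1,3,5,7,9,11,13,15): XOR of data positions = 0⊕0⊕0⊕0⊕0⊕0⊕1 = 1
p2 (pos 2,3,6,7,10,11,14,15): XOR of data positions = 0⊕1⊕0⊕1⊕0⊕0⊕1 = 1
p4 (pos 4,5,6,7,12,13,14,15): XOR of data positions = 0⊕1⊕0⊕1⊕0⊕0⊕1 = 1
p8 (pos 8,9,10,11,12,13,14,15): XOR of data positions = 0⊕1⊕0⊕1⊕0⊕0⊕1 = 1
Codeword: 110101010101001

110101010101001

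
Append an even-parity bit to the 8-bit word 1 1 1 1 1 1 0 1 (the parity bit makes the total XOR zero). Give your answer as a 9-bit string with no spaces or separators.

XOR of the 8 data bits: 1⊕1⊕1⊕1⊕1⊕1⊕0⊕1 = 1
Parity bit = 1 (so all 9 bits XOR to 0).

111111011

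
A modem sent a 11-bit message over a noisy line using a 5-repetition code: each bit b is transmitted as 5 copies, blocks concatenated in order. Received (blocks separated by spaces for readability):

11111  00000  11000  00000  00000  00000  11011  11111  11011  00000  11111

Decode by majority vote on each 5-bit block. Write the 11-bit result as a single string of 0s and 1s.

Block 1 (11111): 5 ones → 1
Block 2 (00000): 0 ones → 0
Block 3 (11000): 2 ones → 0
Block 4 (00000): 0 ones → 0
Block 5 (00000): 0 ones → 0
Block 6 (00000): 0 ones → 0
Block 7 (11011): 4 ones → 1
Block 8 (11111): 5 ones → 1
Block 9 (11011): 4 ones → 1
Block 10 (00000): 0 ones → 0
Block 11 (11111): 5 ones → 1

10000011101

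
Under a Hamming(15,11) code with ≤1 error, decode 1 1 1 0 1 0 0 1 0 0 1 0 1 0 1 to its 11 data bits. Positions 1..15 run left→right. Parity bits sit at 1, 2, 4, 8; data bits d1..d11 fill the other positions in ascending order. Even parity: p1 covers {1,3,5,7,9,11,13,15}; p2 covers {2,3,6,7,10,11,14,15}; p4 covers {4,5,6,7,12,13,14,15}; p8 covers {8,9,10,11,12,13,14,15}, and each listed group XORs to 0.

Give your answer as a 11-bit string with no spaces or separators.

11000010101

s1 (pos 1,3,5,7,9,11,13,15): 1⊕1⊕1⊕0⊕0⊕1⊕1⊕1 = 0
s2 (pos 2,3,6,7,10,11,14,15): 1⊕1⊕0⊕0⊕0⊕1⊕0⊕1 = 0
s4 (pos 4,5,6,7,12,13,14,15): 0⊕1⊕0⊕0⊕0⊕1⊕0⊕1 = 1
s8 (pos 8,9,10,11,12,13,14,15): 1⊕0⊕0⊕1⊕0⊕1⊕0⊕1 = 0
Syndrome s8…s1 = 0100 → error at position 4.
Flip position 4: 111010010010101 → 111110010010101
Read data bits from positions 3,5,6,7,9,10,11,12,13,14,15: 11000010101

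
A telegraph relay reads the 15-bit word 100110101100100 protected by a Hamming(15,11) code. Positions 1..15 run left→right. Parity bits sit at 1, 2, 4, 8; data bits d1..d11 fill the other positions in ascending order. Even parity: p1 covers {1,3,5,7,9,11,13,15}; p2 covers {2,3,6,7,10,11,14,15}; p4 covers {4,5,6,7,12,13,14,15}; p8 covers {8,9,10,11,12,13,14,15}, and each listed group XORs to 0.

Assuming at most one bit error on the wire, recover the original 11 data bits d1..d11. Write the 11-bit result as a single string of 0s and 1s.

01010100100

s1 (pos 1,3,5,7,9,11,13,15): 1⊕0⊕1⊕1⊕1⊕0⊕1⊕0 = 1
s2 (pos 2,3,6,7,10,11,14,15): 0⊕0⊕0⊕1⊕1⊕0⊕0⊕0 = 0
s4 (pos 4,5,6,7,12,13,14,15): 1⊕1⊕0⊕1⊕0⊕1⊕0⊕0 = 0
s8 (pos 8,9,10,11,12,13,14,15): 0⊕1⊕1⊕0⊕0⊕1⊕0⊕0 = 1
Syndrome s8…s1 = 1001 → error at position 9.
Flip position 9: 100110101100100 → 100110100100100
Read data bits from positions 3,5,6,7,9,10,11,12,13,14,15: 01010100100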